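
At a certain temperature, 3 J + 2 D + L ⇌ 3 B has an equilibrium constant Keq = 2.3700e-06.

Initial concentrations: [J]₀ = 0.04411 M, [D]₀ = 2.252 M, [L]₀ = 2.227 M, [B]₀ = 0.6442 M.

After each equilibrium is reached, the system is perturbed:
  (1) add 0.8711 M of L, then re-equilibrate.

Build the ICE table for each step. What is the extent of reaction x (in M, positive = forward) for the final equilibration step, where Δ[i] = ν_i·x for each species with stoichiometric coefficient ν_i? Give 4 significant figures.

x = 7.8702e-04 M

Q₀ = 275.8 vs Keq = 2.3700e-06 ⇒ Q>K, reverse
Step 1:
                   J          D          L          B
  Initial    0.04411      2.252      2.227     0.6442
  Change      0.6213     0.4142     0.2071    -0.6213
  Equil       0.6654      2.666      2.434    0.02294
  solve Keq expr → x = -0.2071; check Q = 2.3700e-06
Then add 0.8711 M of L.
Step 2:
                   J          D          L          B
  Initial     0.6654      2.666      3.305    0.02294
  Change   -0.002361  -0.001574 -7.8702e-04   0.002361
  Equil        0.663      2.665      3.304    0.02531
  solve Keq expr → x = 7.8702e-04; check Q = 2.3700e-06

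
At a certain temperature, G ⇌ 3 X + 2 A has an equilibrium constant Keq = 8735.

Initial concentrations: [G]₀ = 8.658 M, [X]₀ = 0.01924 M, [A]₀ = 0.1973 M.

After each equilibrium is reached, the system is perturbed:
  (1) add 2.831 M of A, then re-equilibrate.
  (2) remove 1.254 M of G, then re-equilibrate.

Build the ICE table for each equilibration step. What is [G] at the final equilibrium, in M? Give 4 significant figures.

Q₀ = 3.2022e-08 vs Keq = 8735 ⇒ Q<K, forward
Step 1:
                  G         X         A
  Initial     8.658   0.01924    0.1973
  Change     -3.322     9.967     6.644
  Equil       5.336     9.986     6.842
  solve Keq expr → x = 3.322; check Q = 8735
Then add 2.831 M of A.
Step 2:
                  G         X         A
  Initial     5.336     9.986     9.673
  Change     0.4383    -1.315   -0.8766
  Equil       5.774     8.671     8.796
  solve Keq expr → x = -0.4383; check Q = 8735
Then remove 1.254 M of G.
Step 3:
                  G         X         A
  Initial      4.52     8.671     8.796
  Change     0.1404   -0.4212   -0.2808
  Equil       4.661      8.25     8.515
  solve Keq expr → x = -0.1404; check Q = 8735

[G]_eq = 4.661 M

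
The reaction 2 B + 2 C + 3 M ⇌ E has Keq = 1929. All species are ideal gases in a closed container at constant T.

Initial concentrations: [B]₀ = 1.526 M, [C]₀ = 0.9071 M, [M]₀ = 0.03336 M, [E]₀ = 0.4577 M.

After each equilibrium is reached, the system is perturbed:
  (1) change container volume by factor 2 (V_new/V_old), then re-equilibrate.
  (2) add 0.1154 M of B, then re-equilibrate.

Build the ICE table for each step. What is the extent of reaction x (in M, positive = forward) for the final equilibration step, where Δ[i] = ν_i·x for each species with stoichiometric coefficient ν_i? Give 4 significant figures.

x = 0.002129 M

Q₀ = 6434 vs Keq = 1929 ⇒ Q>K, reverse
Step 1:
                    B           C           M           E
  I             1.526      0.9071     0.03336      0.4577
  C           0.01046     0.01046     0.01569    -0.00523
  E             1.536      0.9176     0.04905      0.4525
  solve Keq expr → x = -0.00523; check Q = 1929
Then change container volume by factor 2 (V_new/V_old).
Step 2:
                    B           C           M           E
  I            0.7682      0.4588     0.02453      0.2262
  C           0.04139     0.04139     0.06209     -0.0207
  E            0.8096      0.5002     0.08661      0.2055
  solve Keq expr → x = -0.0207; check Q = 1929
Then add 0.1154 M of B.
Step 3:
                    B           C           M           E
  I             0.925      0.5002     0.08661      0.2055
  C         -0.004259   -0.004259   -0.006388    0.002129
  E            0.9208      0.4959     0.08023      0.2077
  solve Keq expr → x = 0.002129; check Q = 1929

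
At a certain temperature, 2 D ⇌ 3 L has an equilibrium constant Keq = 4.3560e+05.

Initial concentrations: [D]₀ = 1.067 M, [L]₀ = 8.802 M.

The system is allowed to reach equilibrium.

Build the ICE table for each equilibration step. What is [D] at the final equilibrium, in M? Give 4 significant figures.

Q₀ = 599 vs Keq = 4.3560e+05 ⇒ Q<K, forward
Step 1:
                  D         L
  Initial     1.067     8.802
  Change     -1.017     1.525
  Equil     0.05028     10.33
  solve Keq expr → x = 0.5084; check Q = 4.3560e+05

[D]_eq = 0.05028 M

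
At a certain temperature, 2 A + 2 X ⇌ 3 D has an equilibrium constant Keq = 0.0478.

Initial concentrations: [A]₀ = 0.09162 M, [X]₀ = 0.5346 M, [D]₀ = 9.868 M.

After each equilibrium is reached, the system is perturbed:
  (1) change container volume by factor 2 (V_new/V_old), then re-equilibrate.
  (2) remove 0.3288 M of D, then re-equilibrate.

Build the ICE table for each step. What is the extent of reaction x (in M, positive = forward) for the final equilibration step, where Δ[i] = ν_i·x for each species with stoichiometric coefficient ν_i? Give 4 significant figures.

x = 0.07618 M

Q₀ = 4.0054e+05 vs Keq = 0.0478 ⇒ Q>K, reverse
Step 1:
                  A         X         D
  I         0.09162    0.5346     9.868
  C           4.575     4.575    -6.862
  E           4.666     5.109     3.006
  solve Keq expr → x = -2.287; check Q = 0.0478
Then change container volume by factor 2 (V_new/V_old).
Step 2:
                  A         X         D
  I           2.333     2.555     1.503
  C          0.1437    0.1437   -0.2155
  E           2.477     2.698     1.288
  solve Keq expr → x = -0.07183; check Q = 0.0478
Then remove 0.3288 M of D.
Step 3:
                  A         X         D
  I           2.477     2.698    0.9588
  C         -0.1524   -0.1524    0.2285
  E           2.324     2.546     1.187
  solve Keq expr → x = 0.07618; check Q = 0.0478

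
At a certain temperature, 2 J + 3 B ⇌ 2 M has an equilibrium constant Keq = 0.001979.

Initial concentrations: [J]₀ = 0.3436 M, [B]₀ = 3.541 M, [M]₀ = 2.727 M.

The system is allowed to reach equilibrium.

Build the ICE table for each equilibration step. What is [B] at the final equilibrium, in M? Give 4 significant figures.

[B]_eq = 5.852 M

Q₀ = 1.419 vs Keq = 0.001979 ⇒ Q>K, reverse
Step 1:
                  J         B         M
  init       0.3436     3.541     2.727
  Δ           1.541     2.311    -1.541
  eq          1.884     5.852     1.186
  solve Keq expr → x = -0.7703; check Q = 0.001979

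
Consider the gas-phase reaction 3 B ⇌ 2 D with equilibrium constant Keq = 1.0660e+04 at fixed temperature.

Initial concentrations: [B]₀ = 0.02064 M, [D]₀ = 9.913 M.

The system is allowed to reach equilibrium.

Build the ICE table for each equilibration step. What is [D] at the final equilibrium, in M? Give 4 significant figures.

[D]_eq = 9.788 M

Q₀ = 1.1176e+07 vs Keq = 1.0660e+04 ⇒ Q>K, reverse
Step 1:
                   B          D
  init       0.02064      9.913
  Δ           0.1873    -0.1248
  eq          0.2079      9.788
  solve Keq expr → x = -0.06242; check Q = 1.0660e+04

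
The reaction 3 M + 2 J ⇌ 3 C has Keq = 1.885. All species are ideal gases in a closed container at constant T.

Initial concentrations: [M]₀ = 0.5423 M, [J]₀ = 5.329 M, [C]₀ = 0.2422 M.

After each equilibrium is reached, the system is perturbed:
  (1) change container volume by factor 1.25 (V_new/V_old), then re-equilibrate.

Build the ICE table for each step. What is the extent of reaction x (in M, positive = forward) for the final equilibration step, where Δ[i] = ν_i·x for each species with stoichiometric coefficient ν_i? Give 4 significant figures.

Q₀ = 0.003137 vs Keq = 1.885 ⇒ Q<K, forward
Step 1:
                    M           J           C
  init         0.5423       5.329      0.2422
  Δ           -0.3736     -0.2491      0.3736
  eq           0.1687        5.08      0.6158
  solve Keq expr → x = 0.1245; check Q = 1.885
Then change container volume by factor 1.25 (V_new/V_old).
Step 2:
                    M           J           C
  init          0.135       4.064      0.4926
  Δ           0.01622     0.01081    -0.01622
  eq           0.1512       4.075      0.4764
  solve Keq expr → x = -0.005407; check Q = 1.885

x = -0.005407 M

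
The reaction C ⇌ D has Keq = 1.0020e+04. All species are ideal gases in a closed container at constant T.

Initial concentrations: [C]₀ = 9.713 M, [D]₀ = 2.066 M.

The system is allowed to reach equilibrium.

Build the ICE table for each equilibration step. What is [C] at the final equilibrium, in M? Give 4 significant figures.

Q₀ = 0.2127 vs Keq = 1.0020e+04 ⇒ Q<K, forward
Step 1:
                  C         D
  init        9.713     2.066
  Δ          -9.712     9.712
  eq       0.001175     11.78
  solve Keq expr → x = 9.712; check Q = 1.0020e+04

[C]_eq = 0.001175 M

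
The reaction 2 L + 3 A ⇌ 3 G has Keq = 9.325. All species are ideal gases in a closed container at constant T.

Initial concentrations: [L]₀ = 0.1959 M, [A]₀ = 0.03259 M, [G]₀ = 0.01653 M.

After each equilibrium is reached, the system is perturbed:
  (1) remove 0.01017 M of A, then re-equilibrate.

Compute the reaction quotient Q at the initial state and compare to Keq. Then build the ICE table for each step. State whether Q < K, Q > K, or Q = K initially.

Q₀ = 3.4; Q < K (proceeds forward)

Q₀ = 3.4 vs Keq = 9.325 ⇒ Q<K, forward
Step 1:
                   L          A          G
  init        0.1959    0.03259    0.01653
  Δ        -0.002508  -0.003762   0.003762
  eq          0.1934    0.02883    0.02029
  solve Keq expr → x = 0.001254; check Q = 9.325
Then remove 0.01017 M of A.
Step 2:
                   L          A          G
  init        0.1934    0.01866    0.02029
  Δ         0.002742   0.004113  -0.004113
  eq          0.1961    0.02277    0.01618
  solve Keq expr → x = -0.001371; check Q = 9.325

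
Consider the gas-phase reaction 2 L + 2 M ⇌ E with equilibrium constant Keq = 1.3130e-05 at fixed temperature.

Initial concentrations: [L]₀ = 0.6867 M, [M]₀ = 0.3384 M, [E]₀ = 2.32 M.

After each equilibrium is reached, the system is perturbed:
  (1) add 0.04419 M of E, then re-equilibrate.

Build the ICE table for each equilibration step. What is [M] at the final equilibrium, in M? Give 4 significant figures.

[M]_eq = 5.047 M

Q₀ = 42.96 vs Keq = 1.3130e-05 ⇒ Q>K, reverse
Step 1:
                   L          M          E
  I           0.6867     0.3384       2.32
  C            4.622      4.622     -2.311
  E            5.308       4.96   0.009103
  solve Keq expr → x = -2.311; check Q = 1.3130e-05
Then add 0.04419 M of E.
Step 2:
                   L          M          E
  I            5.308       4.96    0.05329
  C          0.08711    0.08711   -0.04356
  E            5.396      5.047   0.009738
  solve Keq expr → x = -0.04356; check Q = 1.3130e-05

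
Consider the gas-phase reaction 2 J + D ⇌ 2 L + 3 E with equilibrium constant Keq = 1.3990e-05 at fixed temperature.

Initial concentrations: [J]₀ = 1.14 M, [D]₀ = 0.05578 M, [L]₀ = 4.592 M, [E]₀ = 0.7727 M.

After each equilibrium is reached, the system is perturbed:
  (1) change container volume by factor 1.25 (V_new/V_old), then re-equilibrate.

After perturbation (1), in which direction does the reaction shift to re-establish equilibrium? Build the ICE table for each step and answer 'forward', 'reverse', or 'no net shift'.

Direction: forward

Q₀ = 134.2 vs Keq = 1.3990e-05 ⇒ Q>K, reverse
Step 1:
                   J          D          L          E
  init          1.14    0.05578      4.592     0.7727
  Δ           0.5092     0.2546    -0.5092    -0.7638
  eq           1.649     0.3104      4.083   0.008915
  solve Keq expr → x = -0.2546; check Q = 1.3990e-05
Then change container volume by factor 1.25 (V_new/V_old).
Step 2:
                   J          D          L          E
  init         1.319     0.2483      3.266   0.007132
  Δ       -7.5685e-04 -3.7842e-04 7.5685e-04   0.001135
  eq           1.319     0.2479      3.267   0.008267
  solve Keq expr → x = 3.7842e-04; check Q = 1.3990e-05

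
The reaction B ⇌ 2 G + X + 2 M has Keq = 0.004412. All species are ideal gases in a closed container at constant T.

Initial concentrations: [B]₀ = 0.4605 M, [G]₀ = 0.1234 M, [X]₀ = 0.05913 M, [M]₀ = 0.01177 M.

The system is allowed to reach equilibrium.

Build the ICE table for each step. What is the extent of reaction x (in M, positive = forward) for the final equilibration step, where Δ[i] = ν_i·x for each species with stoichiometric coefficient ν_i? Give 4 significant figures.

Q₀ = 2.7087e-07 vs Keq = 0.004412 ⇒ Q<K, forward
Step 1:
                    B           G           X           M
  init         0.4605      0.1234     0.05913     0.01177
  Δ           -0.1201      0.2401      0.1201      0.2401
  eq           0.3404      0.3635      0.1792      0.2519
  solve Keq expr → x = 0.1201; check Q = 0.004412

x = 0.1201 M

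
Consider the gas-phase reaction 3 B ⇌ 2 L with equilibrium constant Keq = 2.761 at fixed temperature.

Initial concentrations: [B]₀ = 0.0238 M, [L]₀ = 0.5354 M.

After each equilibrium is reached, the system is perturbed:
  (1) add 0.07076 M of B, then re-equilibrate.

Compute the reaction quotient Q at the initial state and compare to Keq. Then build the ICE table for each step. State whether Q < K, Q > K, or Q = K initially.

Q₀ = 2.1263e+04; Q > K (proceeds reverse)

Q₀ = 2.1263e+04 vs Keq = 2.761 ⇒ Q>K, reverse
Step 1:
                   B          L
  I           0.0238     0.5354
  C           0.3139    -0.2093
  E           0.3377     0.3261
  solve Keq expr → x = -0.1046; check Q = 2.761
Then add 0.07076 M of B.
Step 2:
                   B          L
  I           0.4085     0.3261
  C          -0.0487    0.03247
  E           0.3598     0.3586
  solve Keq expr → x = 0.01623; check Q = 2.761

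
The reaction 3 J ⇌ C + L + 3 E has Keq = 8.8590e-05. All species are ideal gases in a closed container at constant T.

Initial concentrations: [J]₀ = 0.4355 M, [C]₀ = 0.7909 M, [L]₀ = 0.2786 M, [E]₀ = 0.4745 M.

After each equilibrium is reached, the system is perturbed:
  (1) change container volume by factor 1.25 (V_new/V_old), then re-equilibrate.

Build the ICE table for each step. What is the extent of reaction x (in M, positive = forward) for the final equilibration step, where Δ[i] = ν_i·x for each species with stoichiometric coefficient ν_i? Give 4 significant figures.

Q₀ = 0.285 vs Keq = 8.8590e-05 ⇒ Q>K, reverse
Step 1:
                   J          C          L          E
  Initial     0.4355     0.7909     0.2786     0.4745
  Change       0.394    -0.1313    -0.1313     -0.394
  Equil       0.8295     0.6596     0.1473    0.08045
  solve Keq expr → x = -0.1313; check Q = 8.8590e-05
Then change container volume by factor 1.25 (V_new/V_old).
Step 2:
                   J          C          L          E
  Initial     0.6636     0.5276     0.1178    0.06436
  Change   -0.008629   0.002876   0.002876   0.008629
  Equil        0.655     0.5305     0.1207    0.07299
  solve Keq expr → x = 0.002876; check Q = 8.8590e-05

x = 0.002876 M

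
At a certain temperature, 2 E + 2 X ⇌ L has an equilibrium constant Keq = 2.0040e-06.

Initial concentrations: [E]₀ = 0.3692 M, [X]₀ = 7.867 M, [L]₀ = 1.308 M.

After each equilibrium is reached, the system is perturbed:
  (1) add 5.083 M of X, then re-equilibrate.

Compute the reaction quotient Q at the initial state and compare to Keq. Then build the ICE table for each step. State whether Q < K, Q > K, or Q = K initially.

Q₀ = 0.155 vs Keq = 2.0040e-06 ⇒ Q>K, reverse
Step 1:
                    E           X           L
  init         0.3692       7.867       1.308
  Δ             2.612       2.612      -1.306
  eq            2.981       10.48    0.001956
  solve Keq expr → x = -1.306; check Q = 2.0040e-06
Then add 5.083 M of X.
Step 2:
                    E           X           L
  init          2.981       15.56    0.001956
  Δ         -0.004683   -0.004683    0.002342
  eq            2.977       15.56    0.004297
  solve Keq expr → x = 0.002342; check Q = 2.0040e-06

Q₀ = 0.155; Q > K (proceeds reverse)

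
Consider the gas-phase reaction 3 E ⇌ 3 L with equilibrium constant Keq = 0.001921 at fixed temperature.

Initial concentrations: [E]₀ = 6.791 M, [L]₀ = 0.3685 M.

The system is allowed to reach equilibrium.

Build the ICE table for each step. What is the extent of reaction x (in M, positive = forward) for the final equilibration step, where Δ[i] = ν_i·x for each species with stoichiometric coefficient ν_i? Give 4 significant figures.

Q₀ = 1.5978e-04 vs Keq = 0.001921 ⇒ Q<K, forward
Step 1:
                    E           L
  Initial       6.791      0.3685
  Change      -0.4231      0.4231
  Equil         6.368      0.7916
  solve Keq expr → x = 0.141; check Q = 0.001921

x = 0.141 M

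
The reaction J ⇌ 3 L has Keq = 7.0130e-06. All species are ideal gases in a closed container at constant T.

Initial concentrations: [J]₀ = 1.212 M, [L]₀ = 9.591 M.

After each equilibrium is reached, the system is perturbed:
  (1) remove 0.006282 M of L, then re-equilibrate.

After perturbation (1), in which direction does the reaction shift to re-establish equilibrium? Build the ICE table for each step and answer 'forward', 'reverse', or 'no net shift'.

Q₀ = 727.9 vs Keq = 7.0130e-06 ⇒ Q>K, reverse
Step 1:
                    J           L
  Initial       1.212       9.591
  Change        3.187       -9.56
  Equil         4.399     0.03136
  solve Keq expr → x = -3.187; check Q = 7.0130e-06
Then remove 0.006282 M of L.
Step 2:
                    J           L
  Initial       4.399     0.02508
  Change    -0.002092    0.006277
  Equil         4.396     0.03136
  solve Keq expr → x = 0.002092; check Q = 7.0130e-06

Direction: forward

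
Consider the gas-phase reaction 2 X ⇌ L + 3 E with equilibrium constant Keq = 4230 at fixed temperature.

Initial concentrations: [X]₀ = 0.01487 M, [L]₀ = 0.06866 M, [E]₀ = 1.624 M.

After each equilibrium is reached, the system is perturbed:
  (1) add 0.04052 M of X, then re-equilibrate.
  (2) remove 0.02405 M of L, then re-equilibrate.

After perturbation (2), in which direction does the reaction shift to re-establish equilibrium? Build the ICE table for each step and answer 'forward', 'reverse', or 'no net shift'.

Direction: forward

Q₀ = 1330 vs Keq = 4230 ⇒ Q<K, forward
Step 1:
                  X         L         E
  Initial   0.01487   0.06866     1.624
  Change   -0.00627  0.003135  0.009404
  Equil      0.0086   0.07179     1.633
  solve Keq expr → x = 0.003135; check Q = 4230
Then add 0.04052 M of X.
Step 2:
                  X         L         E
  Initial   0.04912   0.07179     1.633
  Change    -0.0389   0.01945   0.05835
  Equil     0.01022   0.09125     1.692
  solve Keq expr → x = 0.01945; check Q = 4230
Then remove 0.02405 M of L.
Step 3:
                  X         L         E
  Initial   0.01022    0.0672     1.692
  Change  -0.001388 6.9410e-04  0.002082
  Equil    0.008832   0.06789     1.694
  solve Keq expr → x = 6.9410e-04; check Q = 4230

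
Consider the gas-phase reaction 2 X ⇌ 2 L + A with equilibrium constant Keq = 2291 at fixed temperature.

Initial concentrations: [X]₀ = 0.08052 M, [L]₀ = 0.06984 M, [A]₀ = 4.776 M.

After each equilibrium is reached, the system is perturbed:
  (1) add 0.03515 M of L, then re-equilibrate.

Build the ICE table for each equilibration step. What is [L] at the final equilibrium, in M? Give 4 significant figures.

[L]_eq = 0.1774 M

Q₀ = 3.593 vs Keq = 2291 ⇒ Q<K, forward
Step 1:
                  X         L         A
  Initial   0.08052   0.06984     4.776
  Change   -0.07393   0.07393   0.03697
  Equil     0.00659    0.1438     4.813
  solve Keq expr → x = 0.03697; check Q = 2291
Then add 0.03515 M of L.
Step 2:
                  X         L         A
  Initial   0.00659    0.1789     4.813
  Change    0.00154  -0.00154 -7.6993e-04
  Equil     0.00813    0.1774     4.812
  solve Keq expr → x = -7.6993e-04; check Q = 2291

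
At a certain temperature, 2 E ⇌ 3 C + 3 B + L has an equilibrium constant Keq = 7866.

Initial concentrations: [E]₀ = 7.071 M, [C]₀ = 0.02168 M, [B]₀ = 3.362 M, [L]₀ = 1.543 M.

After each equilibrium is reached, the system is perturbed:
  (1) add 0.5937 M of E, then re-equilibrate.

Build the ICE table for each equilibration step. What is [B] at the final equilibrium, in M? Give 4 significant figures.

Q₀ = 1.1950e-05 vs Keq = 7866 ⇒ Q<K, forward
Step 1:
                   E          C          B          L
  I            7.071    0.02168      3.362      1.543
  C           -2.979      4.468      4.468      1.489
  E            4.092       4.49       7.83      3.032
  solve Keq expr → x = 1.489; check Q = 7866
Then add 0.5937 M of E.
Step 2:
                   E          C          B          L
  I            4.686       4.49       7.83      3.032
  C          -0.1263     0.1894     0.1894    0.06314
  E             4.56      4.679      8.019      3.095
  solve Keq expr → x = 0.06314; check Q = 7866

[B]_eq = 8.019 M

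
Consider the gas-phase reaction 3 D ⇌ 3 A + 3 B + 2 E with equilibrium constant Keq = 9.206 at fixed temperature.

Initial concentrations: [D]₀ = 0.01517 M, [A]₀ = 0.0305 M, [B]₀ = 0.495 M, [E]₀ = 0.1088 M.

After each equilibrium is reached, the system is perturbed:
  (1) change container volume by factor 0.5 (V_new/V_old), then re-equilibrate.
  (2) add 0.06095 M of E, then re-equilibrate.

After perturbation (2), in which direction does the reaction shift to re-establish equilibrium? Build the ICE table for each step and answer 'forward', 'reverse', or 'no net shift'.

Direction: reverse

Q₀ = 0.01167 vs Keq = 9.206 ⇒ Q<K, forward
Step 1:
                   D          A          B          E
  Initial    0.01517     0.0305      0.495     0.1088
  Change    -0.01267    0.01267    0.01267   0.008444
  Equil     0.002505    0.04317     0.5077     0.1172
  solve Keq expr → x = 0.004222; check Q = 9.206
Then change container volume by factor 0.5 (V_new/V_old).
Step 2:
                   D          A          B          E
  Initial   0.005009    0.08633      1.015     0.2345
  Change    0.008892  -0.008892  -0.008892  -0.005928
  Equil       0.0139    0.07744      1.006     0.2286
  solve Keq expr → x = -0.002964; check Q = 9.206
Then add 0.06095 M of E.
Step 3:
                   D          A          B          E
  Initial     0.0139    0.07744      1.006     0.2895
  Change    0.001898  -0.001898  -0.001898  -0.001265
  Equil       0.0158    0.07554      1.005     0.2882
  solve Keq expr → x = -6.3262e-04; check Q = 9.206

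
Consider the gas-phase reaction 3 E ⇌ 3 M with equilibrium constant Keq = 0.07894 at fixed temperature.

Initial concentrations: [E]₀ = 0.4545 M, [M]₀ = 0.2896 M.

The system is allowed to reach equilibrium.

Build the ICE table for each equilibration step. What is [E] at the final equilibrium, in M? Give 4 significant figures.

[E]_eq = 0.5207 M

Q₀ = 0.2587 vs Keq = 0.07894 ⇒ Q>K, reverse
Step 1:
                   E          M
  Initial     0.4545     0.2896
  Change     0.06622   -0.06622
  Equil       0.5207     0.2234
  solve Keq expr → x = -0.02207; check Q = 0.07894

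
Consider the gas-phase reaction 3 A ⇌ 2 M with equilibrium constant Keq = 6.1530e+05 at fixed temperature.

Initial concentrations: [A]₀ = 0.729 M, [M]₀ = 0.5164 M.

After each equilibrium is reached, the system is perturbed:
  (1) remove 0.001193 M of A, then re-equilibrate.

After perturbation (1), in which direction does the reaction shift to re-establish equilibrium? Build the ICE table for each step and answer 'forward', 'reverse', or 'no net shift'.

Q₀ = 0.6883 vs Keq = 6.1530e+05 ⇒ Q<K, forward
Step 1:
                   A          M
  I            0.729     0.5164
  C          -0.7173     0.4782
  E          0.01171     0.9946
  solve Keq expr → x = 0.2391; check Q = 6.1530e+05
Then remove 0.001193 M of A.
Step 2:
                   A          M
  I          0.01052     0.9946
  C         0.001187 -7.9119e-04
  E          0.01171     0.9938
  solve Keq expr → x = -3.9560e-04; check Q = 6.1530e+05

Direction: reverse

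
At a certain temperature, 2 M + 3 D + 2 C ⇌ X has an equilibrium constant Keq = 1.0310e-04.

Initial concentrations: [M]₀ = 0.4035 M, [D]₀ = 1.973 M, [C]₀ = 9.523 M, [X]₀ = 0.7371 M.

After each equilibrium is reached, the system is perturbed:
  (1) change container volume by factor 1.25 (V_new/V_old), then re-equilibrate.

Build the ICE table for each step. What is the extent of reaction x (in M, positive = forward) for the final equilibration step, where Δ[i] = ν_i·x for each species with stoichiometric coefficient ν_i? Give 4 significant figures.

Q₀ = 0.0065 vs Keq = 1.0310e-04 ⇒ Q>K, reverse
Step 1:
                    M           D           C           X
  I            0.4035       1.973       9.523      0.7371
  C            0.7137       1.071      0.7137     -0.3569
  E             1.117       3.044       10.24      0.3802
  solve Keq expr → x = -0.3569; check Q = 1.0310e-04
Then change container volume by factor 1.25 (V_new/V_old).
Step 2:
                    M           D           C           X
  I            0.8938       2.435       8.189      0.3042
  C            0.2225      0.3338      0.2225     -0.1113
  E             1.116       2.769       8.412      0.1929
  solve Keq expr → x = -0.1113; check Q = 1.0310e-04

x = -0.1113 M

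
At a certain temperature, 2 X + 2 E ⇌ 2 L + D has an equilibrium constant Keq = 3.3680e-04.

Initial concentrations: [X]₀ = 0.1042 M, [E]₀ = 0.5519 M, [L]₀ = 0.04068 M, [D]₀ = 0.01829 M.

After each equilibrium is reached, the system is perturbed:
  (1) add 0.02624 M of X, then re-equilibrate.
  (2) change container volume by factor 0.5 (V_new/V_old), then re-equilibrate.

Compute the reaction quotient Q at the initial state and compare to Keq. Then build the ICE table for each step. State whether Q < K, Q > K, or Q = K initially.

Q₀ = 0.009152; Q > K (proceeds reverse)

Q₀ = 0.009152 vs Keq = 3.3680e-04 ⇒ Q>K, reverse
Step 1:
                  X         E         L         D
  I          0.1042    0.5519   0.04068   0.01829
  C         0.02378   0.02378  -0.02378  -0.01189
  E           0.128    0.5757    0.0169    0.0064
  solve Keq expr → x = -0.01189; check Q = 3.3680e-04
Then add 0.02624 M of X.
Step 2:
                  X         E         L         D
  I          0.1542    0.5757    0.0169    0.0064
  C       -0.001848 -0.001848  0.001848 9.2422e-04
  E          0.1524    0.5738   0.01875  0.007325
  solve Keq expr → x = 9.2422e-04; check Q = 3.3680e-04
Then change container volume by factor 0.5 (V_new/V_old).
Step 3:
                  X         E         L         D
  I          0.3047     1.148    0.0375   0.01465
  C       -0.007972 -0.007972  0.007972  0.003986
  E          0.2968      1.14   0.04547   0.01864
  solve Keq expr → x = 0.003986; check Q = 3.3680e-04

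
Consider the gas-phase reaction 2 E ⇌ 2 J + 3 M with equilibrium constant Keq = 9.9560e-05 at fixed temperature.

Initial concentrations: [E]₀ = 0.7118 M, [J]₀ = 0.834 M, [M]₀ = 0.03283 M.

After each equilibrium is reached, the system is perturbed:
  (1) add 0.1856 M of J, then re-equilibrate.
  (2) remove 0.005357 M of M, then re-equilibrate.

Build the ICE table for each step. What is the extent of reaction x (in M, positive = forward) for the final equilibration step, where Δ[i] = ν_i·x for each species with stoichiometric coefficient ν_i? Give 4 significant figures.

Q₀ = 4.8577e-05 vs Keq = 9.9560e-05 ⇒ Q<K, forward
Step 1:
                   E          J          M
  init        0.7118      0.834    0.03283
  Δ        -0.005643   0.005643   0.008465
  eq          0.7062     0.8396     0.0413
  solve Keq expr → x = 0.002822; check Q = 9.9560e-05
Then add 0.1856 M of J.
Step 2:
                   E          J          M
  init        0.7062      1.025     0.0413
  Δ         0.003305  -0.003305  -0.004957
  eq          0.7095      1.022    0.03634
  solve Keq expr → x = -0.001652; check Q = 9.9560e-05
Then remove 0.005357 M of M.
Step 3:
                   E          J          M
  init        0.7095      1.022    0.03098
  Δ        -0.003439   0.003439   0.005158
  eq           0.706      1.025    0.03614
  solve Keq expr → x = 0.001719; check Q = 9.9560e-05

x = 0.001719 M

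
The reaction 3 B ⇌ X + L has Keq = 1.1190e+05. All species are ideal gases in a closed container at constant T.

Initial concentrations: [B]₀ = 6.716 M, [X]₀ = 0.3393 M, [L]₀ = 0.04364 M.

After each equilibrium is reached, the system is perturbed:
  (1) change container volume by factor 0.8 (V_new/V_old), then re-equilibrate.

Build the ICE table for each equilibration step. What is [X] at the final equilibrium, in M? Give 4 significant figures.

[X]_eq = 3.208 M

Q₀ = 4.8881e-05 vs Keq = 1.1190e+05 ⇒ Q<K, forward
Step 1:
                   B          X          L
  Initial      6.716     0.3393    0.04364
  Change      -6.679      2.226      2.226
  Equil      0.03733      2.566       2.27
  solve Keq expr → x = 2.226; check Q = 1.1190e+05
Then change container volume by factor 0.8 (V_new/V_old).
Step 2:
                   B          X          L
  Initial    0.04667      3.207      2.837
  Change   -0.003335   0.001112   0.001112
  Equil      0.04333      3.208      2.838
  solve Keq expr → x = 0.001112; check Q = 1.1190e+05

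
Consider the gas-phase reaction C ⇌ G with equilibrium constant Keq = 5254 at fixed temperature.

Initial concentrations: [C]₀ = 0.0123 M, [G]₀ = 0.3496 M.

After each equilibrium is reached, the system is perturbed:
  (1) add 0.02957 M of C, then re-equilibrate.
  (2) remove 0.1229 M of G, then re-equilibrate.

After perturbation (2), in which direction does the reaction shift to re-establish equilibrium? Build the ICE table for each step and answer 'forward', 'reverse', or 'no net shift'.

Direction: forward

Q₀ = 28.42 vs Keq = 5254 ⇒ Q<K, forward
Step 1:
                    C           G
  I            0.0123      0.3496
  C          -0.01223     0.01223
  E        6.8868e-05      0.3618
  solve Keq expr → x = 0.01223; check Q = 5254
Then add 0.02957 M of C.
Step 2:
                    C           G
  I           0.02964      0.3618
  C          -0.02956     0.02956
  E        7.4495e-05      0.3914
  solve Keq expr → x = 0.02956; check Q = 5254
Then remove 0.1229 M of G.
Step 3:
                    C           G
  I        7.4495e-05      0.2685
  C       -2.3387e-05  2.3387e-05
  E        5.1108e-05      0.2685
  solve Keq expr → x = 2.3387e-05; check Q = 5254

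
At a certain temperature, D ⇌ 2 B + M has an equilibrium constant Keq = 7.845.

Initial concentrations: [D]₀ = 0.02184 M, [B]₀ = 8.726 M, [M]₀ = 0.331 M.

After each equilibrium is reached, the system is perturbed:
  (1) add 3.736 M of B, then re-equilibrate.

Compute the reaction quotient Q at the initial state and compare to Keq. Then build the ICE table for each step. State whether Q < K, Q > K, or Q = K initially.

Q₀ = 1154; Q > K (proceeds reverse)

Q₀ = 1154 vs Keq = 7.845 ⇒ Q>K, reverse
Step 1:
                    D           B           M
  Initial     0.02184       8.726       0.331
  Change       0.2936     -0.5873     -0.2936
  Equil        0.3155       8.139     0.03736
  solve Keq expr → x = -0.2936; check Q = 7.845
Then add 3.736 M of B.
Step 2:
                    D           B           M
  Initial      0.3155       11.87     0.03736
  Change      0.01866    -0.03731    -0.01866
  Equil        0.3341       11.84     0.01871
  solve Keq expr → x = -0.01866; check Q = 7.845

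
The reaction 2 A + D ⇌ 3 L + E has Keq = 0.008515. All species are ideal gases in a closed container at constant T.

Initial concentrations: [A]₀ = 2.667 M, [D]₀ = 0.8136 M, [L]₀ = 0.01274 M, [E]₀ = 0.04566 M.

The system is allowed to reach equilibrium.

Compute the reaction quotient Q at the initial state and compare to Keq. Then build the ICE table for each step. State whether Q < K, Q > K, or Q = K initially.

Q₀ = 1.6315e-08; Q < K (proceeds forward)

Q₀ = 1.6315e-08 vs Keq = 0.008515 ⇒ Q<K, forward
Step 1:
                   A          D          L          E
  Initial      2.667     0.8136    0.01274    0.04566
  Change      -0.337    -0.1685     0.5056     0.1685
  Equil         2.33     0.6451     0.5183     0.2142
  solve Keq expr → x = 0.1685; check Q = 0.008515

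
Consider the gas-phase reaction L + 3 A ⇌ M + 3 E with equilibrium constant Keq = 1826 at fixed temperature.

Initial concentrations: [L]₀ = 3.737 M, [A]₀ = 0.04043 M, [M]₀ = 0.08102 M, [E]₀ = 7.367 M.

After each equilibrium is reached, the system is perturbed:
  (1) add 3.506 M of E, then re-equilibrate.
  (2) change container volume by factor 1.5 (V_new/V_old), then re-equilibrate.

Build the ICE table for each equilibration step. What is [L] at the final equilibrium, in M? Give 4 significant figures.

[L]_eq = 2.523 M

Q₀ = 1.3117e+05 vs Keq = 1826 ⇒ Q>K, reverse
Step 1:
                   L          A          M          E
  Initial      3.737    0.04043    0.08102      7.367
  Change     0.03286    0.09858   -0.03286   -0.09858
  Equil         3.77      0.139    0.04816      7.268
  solve Keq expr → x = -0.03286; check Q = 1826
Then add 3.506 M of E.
Step 2:
                   L          A          M          E
  Initial       3.77      0.139    0.04816      10.77
  Change     0.01437    0.04312   -0.01437   -0.04312
  Equil        3.784     0.1821    0.03378      10.73
  solve Keq expr → x = -0.01437; check Q = 1826
Then change container volume by factor 1.5 (V_new/V_old).
Step 3:
                   L          A          M          E
  Initial      2.523     0.1214    0.02252      7.154
  Change           0          0          0          0
  Equil        2.523     0.1214    0.02252      7.154
  solve Keq expr → x = 0; check Q = 1826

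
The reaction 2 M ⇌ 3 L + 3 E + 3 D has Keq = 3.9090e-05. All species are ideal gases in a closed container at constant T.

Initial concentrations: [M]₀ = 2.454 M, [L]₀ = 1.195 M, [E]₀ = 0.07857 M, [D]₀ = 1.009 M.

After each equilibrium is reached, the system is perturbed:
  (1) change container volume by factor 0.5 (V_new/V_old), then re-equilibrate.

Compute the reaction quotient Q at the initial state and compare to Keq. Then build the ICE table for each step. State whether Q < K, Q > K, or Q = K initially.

Q₀ = 1.4119e-04 vs Keq = 3.9090e-05 ⇒ Q>K, reverse
Step 1:
                   M          L          E          D
  Initial      2.454      1.195    0.07857      1.009
  Change     0.01648   -0.02473   -0.02473   -0.02473
  Equil         2.47       1.17    0.05384     0.9843
  solve Keq expr → x = -0.008242; check Q = 3.9090e-05
Then change container volume by factor 0.5 (V_new/V_old).
Step 2:
                   M          L          E          D
  Initial      4.941      2.341     0.1077      1.969
  Change     0.05624   -0.08435   -0.08435   -0.08435
  Equil        4.997      2.256    0.02333      1.884
  solve Keq expr → x = -0.02812; check Q = 3.9090e-05

Q₀ = 1.4119e-04; Q > K (proceeds reverse)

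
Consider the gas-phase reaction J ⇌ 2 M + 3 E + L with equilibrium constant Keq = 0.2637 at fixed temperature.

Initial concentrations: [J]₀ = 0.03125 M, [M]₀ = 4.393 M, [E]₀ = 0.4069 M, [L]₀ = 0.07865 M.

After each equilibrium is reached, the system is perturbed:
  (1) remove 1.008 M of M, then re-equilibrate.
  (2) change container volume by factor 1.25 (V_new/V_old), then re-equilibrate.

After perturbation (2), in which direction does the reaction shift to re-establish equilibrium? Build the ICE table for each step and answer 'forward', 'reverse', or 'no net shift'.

Q₀ = 3.272 vs Keq = 0.2637 ⇒ Q>K, reverse
Step 1:
                    J           M           E           L
  Initial     0.03125       4.393      0.4069     0.07865
  Change      0.03859    -0.07717     -0.1158    -0.03859
  Equil       0.06984       4.316      0.2911     0.04006
  solve Keq expr → x = -0.03859; check Q = 0.2637
Then remove 1.008 M of M.
Step 2:
                    J           M           E           L
  Initial     0.06984       3.308      0.2911     0.04006
  Change    -0.007715     0.01543     0.02315    0.007715
  Equil       0.06212       3.323      0.3143     0.04778
  solve Keq expr → x = 0.007715; check Q = 0.2637
Then change container volume by factor 1.25 (V_new/V_old).
Step 3:
                    J           M           E           L
  Initial      0.0497       2.659      0.2514     0.03822
  Change     -0.01385     0.02771     0.04156     0.01385
  Equil       0.03584       2.686       0.293     0.05208
  solve Keq expr → x = 0.01385; check Q = 0.2637

Direction: forward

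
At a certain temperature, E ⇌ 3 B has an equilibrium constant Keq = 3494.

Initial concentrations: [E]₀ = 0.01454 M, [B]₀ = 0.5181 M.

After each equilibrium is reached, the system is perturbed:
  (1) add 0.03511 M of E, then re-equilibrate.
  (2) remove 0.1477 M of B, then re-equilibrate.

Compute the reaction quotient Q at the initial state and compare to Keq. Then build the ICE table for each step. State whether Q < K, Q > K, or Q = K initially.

Q₀ = 9.565 vs Keq = 3494 ⇒ Q<K, forward
Step 1:
                   E          B
  init       0.01454     0.5181
  Δ         -0.01449    0.04347
  eq      5.0686e-05     0.5616
  solve Keq expr → x = 0.01449; check Q = 3494
Then add 0.03511 M of E.
Step 2:
                   E          B
  init       0.03516     0.5616
  Δ         -0.03508     0.1052
  eq      8.4851e-05     0.6668
  solve Keq expr → x = 0.03508; check Q = 3494
Then remove 0.1477 M of B.
Step 3:
                   E          B
  init    8.4851e-05     0.5191
  Δ       -4.4786e-05 1.3436e-04
  eq      4.0064e-05     0.5192
  solve Keq expr → x = 4.4786e-05; check Q = 3494

Q₀ = 9.565; Q < K (proceeds forward)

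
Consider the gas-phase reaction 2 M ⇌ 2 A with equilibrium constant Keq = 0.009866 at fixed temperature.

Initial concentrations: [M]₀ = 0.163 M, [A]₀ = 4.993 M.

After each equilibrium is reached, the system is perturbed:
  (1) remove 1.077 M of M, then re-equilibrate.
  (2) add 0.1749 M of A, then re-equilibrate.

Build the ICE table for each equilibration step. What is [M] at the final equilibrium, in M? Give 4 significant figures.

[M]_eq = 3.87 M

Q₀ = 938.3 vs Keq = 0.009866 ⇒ Q>K, reverse
Step 1:
                   M          A
  Initial      0.163      4.993
  Change       4.527     -4.527
  Equil         4.69     0.4659
  solve Keq expr → x = -2.264; check Q = 0.009866
Then remove 1.077 M of M.
Step 2:
                   M          A
  Initial      3.613     0.4659
  Change     0.09731   -0.09731
  Equil         3.71     0.3686
  solve Keq expr → x = -0.04866; check Q = 0.009866
Then add 0.1749 M of A.
Step 3:
                   M          A
  Initial       3.71     0.5435
  Change      0.1591    -0.1591
  Equil         3.87     0.3844
  solve Keq expr → x = -0.07955; check Q = 0.009866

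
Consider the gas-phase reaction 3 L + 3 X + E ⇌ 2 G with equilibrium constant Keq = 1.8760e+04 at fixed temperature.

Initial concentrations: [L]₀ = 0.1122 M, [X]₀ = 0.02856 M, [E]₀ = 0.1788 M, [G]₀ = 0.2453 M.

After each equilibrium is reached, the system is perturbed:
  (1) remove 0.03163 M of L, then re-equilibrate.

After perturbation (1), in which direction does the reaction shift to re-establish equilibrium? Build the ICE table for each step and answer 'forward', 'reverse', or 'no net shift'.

Direction: reverse

Q₀ = 1.0228e+07 vs Keq = 1.8760e+04 ⇒ Q>K, reverse
Step 1:
                  L         X         E         G
  Initial    0.1122   0.02856    0.1788    0.2453
  Change    0.08099   0.08099     0.027  -0.05399
  Equil      0.1932    0.1095    0.2058    0.1913
  solve Keq expr → x = -0.027; check Q = 1.8760e+04
Then remove 0.03163 M of L.
Step 2:
                  L         X         E         G
  Initial    0.1616    0.1095    0.2058    0.1913
  Change    0.01014   0.01014   0.00338  -0.00676
  Equil      0.1717    0.1197    0.2092    0.1845
  solve Keq expr → x = -0.00338; check Q = 1.8760e+04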